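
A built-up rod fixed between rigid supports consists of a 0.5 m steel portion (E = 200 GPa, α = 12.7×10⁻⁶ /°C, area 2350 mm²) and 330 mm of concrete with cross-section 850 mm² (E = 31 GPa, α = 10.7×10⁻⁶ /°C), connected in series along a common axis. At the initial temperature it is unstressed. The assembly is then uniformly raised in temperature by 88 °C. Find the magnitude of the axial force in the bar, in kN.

P ≈ 64 kN (compressive)

With the walls removed the bar would change length by δ_free = Σ αᵢΔT Lᵢ = 12.7×10⁻⁶×88×500 + 10.7×10⁻⁶×88×330 = 0.8695 mm.
The rigid supports impose zero overall length change; the single axial force P common to all segments must satisfy P Σ Lᵢ/(AᵢEᵢ) = δ_free.
The series flexibility is Σ Lᵢ/(AᵢEᵢ) = 500/(2350×200×10³) + 330/(850×31×10³) = 1.359×10⁻⁵ mm/N.
P = 0.8695 / 1.359×10⁻⁵ = 63990 N = 63.99 kN, compressive.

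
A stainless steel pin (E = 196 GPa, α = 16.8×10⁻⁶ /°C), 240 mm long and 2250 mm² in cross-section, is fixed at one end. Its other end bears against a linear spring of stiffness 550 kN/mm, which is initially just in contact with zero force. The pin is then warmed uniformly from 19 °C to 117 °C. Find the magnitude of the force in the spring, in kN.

P ≈ 167 kN

The unrestrained thermal change is αΔT L = 16.8×10⁻⁶ × 98 × 240 = 0.3951 mm.
Let P be the compressive force at the spring. The pin shortens elastically by PL/(AE) and the spring compresses by P/k; together these equal δ_free.
P [ L/(AE) + 1/k ] = δ_free → P [ 240/(2250×196×10³) + 1/(550×10³) ] = 0.3951.
P = 0.3951 / 2.362×10⁻⁶ = 167300 N.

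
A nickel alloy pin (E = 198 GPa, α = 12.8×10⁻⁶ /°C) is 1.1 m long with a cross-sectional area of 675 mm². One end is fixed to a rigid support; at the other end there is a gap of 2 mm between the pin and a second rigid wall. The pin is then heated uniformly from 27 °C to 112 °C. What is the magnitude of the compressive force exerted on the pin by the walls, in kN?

P ≈ 0 kN

If the wall were absent the pin would grow by αΔT L = 12.8×10⁻⁶ × 85 × 1100 = 1.197 mm.
This is smaller than the 2 mm clearance, so the pin expands freely without reaching the stop — the stress is zero.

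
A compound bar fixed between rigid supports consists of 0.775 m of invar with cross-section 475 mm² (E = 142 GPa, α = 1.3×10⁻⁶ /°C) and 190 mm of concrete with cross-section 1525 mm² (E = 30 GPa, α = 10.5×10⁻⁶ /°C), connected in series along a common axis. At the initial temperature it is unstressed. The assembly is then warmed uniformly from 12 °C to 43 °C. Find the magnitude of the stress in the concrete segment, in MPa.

σ ≈ 3.9 MPa (compressive)

Free thermal expansion of the whole bar: Σ αᵢΔT Lᵢ = 1.3×10⁻⁶×31×775 + 10.5×10⁻⁶×31×190 = 0.09308 mm.
The walls prevent any net length change, so an axial force P (same in every segment) develops. Compatibility: P · Σ Lᵢ/(AᵢEᵢ) = δ_free.
Σ Lᵢ/(AᵢEᵢ) = 775/(475×142×10³) + 190/(1525×30×10³) = 1.564×10⁻⁵ mm/N.
So P = 0.09308 / 1.564×10⁻⁵ = 5.95 kN, compressive.
σ_{concrete} = P / A = 5950 / 1525 = 3.902 MPa.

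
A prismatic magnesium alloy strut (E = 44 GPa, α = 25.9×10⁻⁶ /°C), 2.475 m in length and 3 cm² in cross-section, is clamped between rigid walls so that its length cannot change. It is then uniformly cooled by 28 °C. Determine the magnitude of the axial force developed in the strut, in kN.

P ≈ 9.57 kN (tensile)

With zero net strain, σ = E·αΔT = 44 GPa × 25.9×10⁻⁶ × 28 = 31.91 MPa.
P = AEαΔT = 300 × 44×10³ × 25.9×10⁻⁶ × 28 = 9.573 kN (tensile).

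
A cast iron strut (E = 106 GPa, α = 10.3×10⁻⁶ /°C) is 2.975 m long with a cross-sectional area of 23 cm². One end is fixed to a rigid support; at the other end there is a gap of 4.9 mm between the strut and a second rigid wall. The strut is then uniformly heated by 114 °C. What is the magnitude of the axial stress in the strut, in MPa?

If the wall were absent the strut would grow by αΔT L = 10.3×10⁻⁶ × 114 × 2975 = 3.493 mm.
Since δ_free = 3.49 mm is less than the 4.9 mm gap, the strut never touches the wall. No axial force develops.

σ ≈ 0 MPa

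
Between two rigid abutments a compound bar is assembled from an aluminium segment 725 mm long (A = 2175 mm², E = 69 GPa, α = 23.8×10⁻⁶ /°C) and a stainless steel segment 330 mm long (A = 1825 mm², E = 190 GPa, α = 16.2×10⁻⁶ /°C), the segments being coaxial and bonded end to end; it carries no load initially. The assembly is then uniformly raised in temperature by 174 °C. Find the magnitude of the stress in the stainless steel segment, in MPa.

With the walls removed the bar would change length by δ_free = Σ αᵢΔT Lᵢ = 23.8×10⁻⁶×174×725 + 16.2×10⁻⁶×174×330 = 3.933 mm.
Since the ends are fixed, an axial force P builds up, equal in every segment, with P · Σ Lᵢ/(AᵢEᵢ) = δ_free.
Σ Lᵢ/(AᵢEᵢ) = 725/(2175×69×10³) + 330/(1825×190×10³) = 5.783×10⁻⁶ mm/N.
P = 3.933 / 5.783×10⁻⁶ = 680100 N = 680.1 kN, compressive.
σ_{stainless steel} = P / A = 680100 / 1825 = 372.6 MPa.

σ ≈ 373 MPa (compressive)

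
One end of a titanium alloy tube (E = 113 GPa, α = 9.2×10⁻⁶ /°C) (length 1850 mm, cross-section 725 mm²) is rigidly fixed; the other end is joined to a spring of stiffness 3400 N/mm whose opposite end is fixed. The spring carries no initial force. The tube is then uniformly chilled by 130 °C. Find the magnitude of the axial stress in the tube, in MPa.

σ ≈ 9.64 MPa (tensile)

Free thermal contraction: δ_free = αΔT L = 9.2×10⁻⁶ × 130 × 1850 = 2.213 mm.
With a force P in the spring, the elastic change of the tube is PL/(AE) and that of the spring is P/k; compatibility requires their sum to equal δ_free.
So P = δ_free / [L/(AE) + 1/k] = 2.213 / [ 1850/(725×113×10³) + 1/(3400) ].
P = 2.213 / 0.0003167 = 6986 N.
σ = P/A = 6986/725 = 9.636 MPa.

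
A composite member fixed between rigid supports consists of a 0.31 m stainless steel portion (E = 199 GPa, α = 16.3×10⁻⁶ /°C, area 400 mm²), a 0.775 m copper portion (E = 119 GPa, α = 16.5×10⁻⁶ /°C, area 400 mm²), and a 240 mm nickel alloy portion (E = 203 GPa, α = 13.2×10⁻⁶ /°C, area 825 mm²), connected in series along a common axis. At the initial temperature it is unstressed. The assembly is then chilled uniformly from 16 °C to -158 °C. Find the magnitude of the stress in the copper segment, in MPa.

σ ≈ 423 MPa (tensile)

With the walls removed the bar would change length by δ_free = Σ αᵢΔT Lᵢ = 16.3×10⁻⁶×174×310 + 16.5×10⁻⁶×174×775 + 13.2×10⁻⁶×174×240 = 3.655 mm.
Since the ends are fixed, an axial force P builds up, equal in every segment, with P · Σ Lᵢ/(AᵢEᵢ) = δ_free.
The series flexibility is Σ Lᵢ/(AᵢEᵢ) = 310/(400×199×10³) + 775/(400×119×10³) + 240/(825×203×10³) = 2.161×10⁻⁵ mm/N.
P = 3.655 / 2.161×10⁻⁵ = 169200 N = 169.2 kN, tensile.
σ_{copper} = P / A = 169200 / 400 = 422.9 MPa.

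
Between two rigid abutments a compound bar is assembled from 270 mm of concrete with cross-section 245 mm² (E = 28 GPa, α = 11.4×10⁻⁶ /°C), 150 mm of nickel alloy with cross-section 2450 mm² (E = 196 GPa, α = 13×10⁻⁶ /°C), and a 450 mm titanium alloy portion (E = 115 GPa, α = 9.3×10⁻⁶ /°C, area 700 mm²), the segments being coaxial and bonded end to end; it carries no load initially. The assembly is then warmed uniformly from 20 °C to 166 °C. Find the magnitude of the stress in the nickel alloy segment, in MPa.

σ ≈ 12.1 MPa (compressive)

With the walls removed the bar would change length by δ_free = Σ αᵢΔT Lᵢ = 11.4×10⁻⁶×146×270 + 13×10⁻⁶×146×150 + 9.3×10⁻⁶×146×450 = 1.345 mm.
Since the ends are fixed, an axial force P builds up, equal in every segment, with P · Σ Lᵢ/(AᵢEᵢ) = δ_free.
Σ Lᵢ/(AᵢEᵢ) = 270/(245×28×10³) + 150/(2450×196×10³) + 450/(700×115×10³) = 4.526×10⁻⁵ mm/N.
Hence P = δ_free / Σ(L/AE) = 1.345/4.526×10⁻⁵ = 29.72 kN (compressive).
σ_{nickel alloy} = P / A = 29720 / 2450 = 12.13 MPa.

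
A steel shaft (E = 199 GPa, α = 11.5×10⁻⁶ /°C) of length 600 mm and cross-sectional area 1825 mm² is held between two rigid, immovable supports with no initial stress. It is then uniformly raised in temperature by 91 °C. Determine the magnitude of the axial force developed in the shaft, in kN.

Full restraint means ε = 0, so the stress is σ = EαΔT = 199×10³ × 11.5×10⁻⁶ × 91 = 208.3 MPa.
P = AEαΔT = 1825 × 199×10³ × 11.5×10⁻⁶ × 91 = 380.1 kN (compressive).

P ≈ 380 kN (compressive)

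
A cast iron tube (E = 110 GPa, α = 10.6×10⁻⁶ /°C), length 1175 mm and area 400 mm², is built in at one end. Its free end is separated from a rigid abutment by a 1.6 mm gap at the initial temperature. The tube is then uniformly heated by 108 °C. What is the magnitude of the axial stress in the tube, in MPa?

If the wall were absent the tube would grow by αΔT L = 10.6×10⁻⁶ × 108 × 1175 = 1.345 mm.
This is smaller than the 1.6 mm clearance, so the tube expands freely without reaching the stop — the stress is zero.

σ ≈ 0 MPa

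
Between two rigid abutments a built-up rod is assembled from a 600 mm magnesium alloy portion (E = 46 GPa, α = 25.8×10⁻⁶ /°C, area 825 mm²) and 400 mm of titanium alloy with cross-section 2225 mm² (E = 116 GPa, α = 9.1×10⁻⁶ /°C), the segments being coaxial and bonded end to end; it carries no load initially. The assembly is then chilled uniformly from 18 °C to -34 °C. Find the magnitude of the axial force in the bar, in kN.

With the walls removed the bar would change length by δ_free = Σ αᵢΔT Lᵢ = 25.8×10⁻⁶×52×600 + 9.1×10⁻⁶×52×400 = 0.9942 mm.
The walls prevent any net length change, so an axial force P (same in every segment) develops. Compatibility: P · Σ Lᵢ/(AᵢEᵢ) = δ_free.
The series flexibility is Σ Lᵢ/(AᵢEᵢ) = 600/(825×46×10³) + 400/(2225×116×10³) = 1.736×10⁻⁵ mm/N.
So P = 0.9942 / 1.736×10⁻⁵ = 57.27 kN, tensile.

P ≈ 57.3 kN (tensile)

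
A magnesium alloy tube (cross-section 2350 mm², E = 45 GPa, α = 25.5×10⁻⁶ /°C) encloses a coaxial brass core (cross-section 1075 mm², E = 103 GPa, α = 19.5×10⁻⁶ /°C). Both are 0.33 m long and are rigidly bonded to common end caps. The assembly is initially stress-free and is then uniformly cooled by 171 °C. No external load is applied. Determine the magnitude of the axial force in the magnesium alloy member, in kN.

Equilibrium of a rigid end plate with no external load gives equal and opposite internal forces ±P in the two members. Since α_{magnesium alloy} > α_{brass}, cooling drives the magnesium alloy into tension and the brass into compression.
Equating the net (thermal + elastic) strains gives |α₁ − α₂|·ΔT = P·[1/(A₁E₁) + 1/(A₂E₂)].
|α₁ − α₂|·ΔT = 6×10⁻⁶ × 171 = 0.001026.
1/(A₁E₁) + 1/(A₂E₂) = 1/(2350×45×10³) + 1/(1075×103×10³) = 1.849×10⁻⁸ N⁻¹.
So P = 0.001026 / 1.849×10⁻⁸ = 55.5 kN.

P ≈ 55.5 kN (tensile in the magnesium alloy)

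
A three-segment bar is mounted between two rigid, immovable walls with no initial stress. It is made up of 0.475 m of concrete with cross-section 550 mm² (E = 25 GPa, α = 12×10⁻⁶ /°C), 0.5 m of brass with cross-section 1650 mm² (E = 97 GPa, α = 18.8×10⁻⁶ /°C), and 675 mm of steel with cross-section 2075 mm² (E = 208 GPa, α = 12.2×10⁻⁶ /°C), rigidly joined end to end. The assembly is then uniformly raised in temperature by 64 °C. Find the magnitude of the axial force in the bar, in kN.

Free thermal expansion of the whole bar: Σ αᵢΔT Lᵢ = 12×10⁻⁶×64×475 + 18.8×10⁻⁶×64×500 + 12.2×10⁻⁶×64×675 = 1.493 mm.
The rigid supports impose zero overall length change; the single axial force P common to all segments must satisfy P Σ Lᵢ/(AᵢEᵢ) = δ_free.
The series flexibility is Σ Lᵢ/(AᵢEᵢ) = 475/(550×25×10³) + 500/(1650×97×10³) + 675/(2075×208×10³) = 3.923×10⁻⁵ mm/N.
Hence P = δ_free / Σ(L/AE) = 1.493/3.923×10⁻⁵ = 38.07 kN (compressive).

P ≈ 38.1 kN (compressive)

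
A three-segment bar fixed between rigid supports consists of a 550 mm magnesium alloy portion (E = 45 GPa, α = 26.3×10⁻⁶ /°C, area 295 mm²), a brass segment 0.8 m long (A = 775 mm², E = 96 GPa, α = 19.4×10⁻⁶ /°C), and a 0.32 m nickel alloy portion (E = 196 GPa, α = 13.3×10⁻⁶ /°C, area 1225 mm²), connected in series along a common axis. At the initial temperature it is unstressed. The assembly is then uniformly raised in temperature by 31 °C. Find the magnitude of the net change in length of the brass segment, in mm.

With the walls removed the bar would change length by δ_free = Σ αᵢΔT Lᵢ = 26.3×10⁻⁶×31×550 + 19.4×10⁻⁶×31×800 + 13.3×10⁻⁶×31×320 = 1.061 mm.
The rigid supports impose zero overall length change; the single axial force P common to all segments must satisfy P Σ Lᵢ/(AᵢEᵢ) = δ_free.
The series flexibility is Σ Lᵢ/(AᵢEᵢ) = 550/(295×45×10³) + 800/(775×96×10³) + 320/(1225×196×10³) = 5.352×10⁻⁵ mm/N.
So P = 1.061 / 5.352×10⁻⁵ = 19.83 kN, compressive.
For the brass segment, free thermal change = 19.4×10⁻⁶×31×800 = 0.4811 mm and elastic change from P = 19830×800/(775×96×10³) = 0.2133 mm; these oppose, so the net change is 0.268 mm (segment lengthens).

|ΔL| ≈ 0.268 mm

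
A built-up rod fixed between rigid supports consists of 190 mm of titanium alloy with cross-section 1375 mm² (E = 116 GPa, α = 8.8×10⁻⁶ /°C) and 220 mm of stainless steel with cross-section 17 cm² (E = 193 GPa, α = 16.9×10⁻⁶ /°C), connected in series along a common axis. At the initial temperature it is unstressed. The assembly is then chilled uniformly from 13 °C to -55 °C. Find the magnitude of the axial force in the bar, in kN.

P ≈ 197 kN (tensile)

Free thermal contraction of the whole bar: Σ αᵢΔT Lᵢ = 8.8×10⁻⁶×68×190 + 16.9×10⁻⁶×68×220 = 0.3665 mm.
The rigid supports impose zero overall length change; the single axial force P common to all segments must satisfy P Σ Lᵢ/(AᵢEᵢ) = δ_free.
Σ Lᵢ/(AᵢEᵢ) = 190/(1375×116×10³) + 220/(1700×193×10³) = 1.862×10⁻⁶ mm/N.
Hence P = δ_free / Σ(L/AE) = 0.3665/1.862×10⁻⁶ = 196.9 kN (tensile).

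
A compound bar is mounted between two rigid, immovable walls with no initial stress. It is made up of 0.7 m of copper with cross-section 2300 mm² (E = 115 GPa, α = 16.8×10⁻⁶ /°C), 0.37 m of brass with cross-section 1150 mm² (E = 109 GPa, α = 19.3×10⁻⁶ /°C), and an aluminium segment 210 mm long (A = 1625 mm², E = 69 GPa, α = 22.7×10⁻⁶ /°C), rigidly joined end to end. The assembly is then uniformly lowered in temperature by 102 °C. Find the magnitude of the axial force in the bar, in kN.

P ≈ 323 kN (tensile)

Free thermal contraction of the whole bar: Σ αᵢΔT Lᵢ = 16.8×10⁻⁶×102×700 + 19.3×10⁻⁶×102×370 + 22.7×10⁻⁶×102×210 = 2.414 mm.
Since the ends are fixed, an axial force P builds up, equal in every segment, with P · Σ Lᵢ/(AᵢEᵢ) = δ_free.
The series flexibility is Σ Lᵢ/(AᵢEᵢ) = 700/(2300×115×10³) + 370/(1150×109×10³) + 210/(1625×69×10³) = 7.471×10⁻⁶ mm/N.
Hence P = δ_free / Σ(L/AE) = 2.414/7.471×10⁻⁶ = 323.1 kN (tensile).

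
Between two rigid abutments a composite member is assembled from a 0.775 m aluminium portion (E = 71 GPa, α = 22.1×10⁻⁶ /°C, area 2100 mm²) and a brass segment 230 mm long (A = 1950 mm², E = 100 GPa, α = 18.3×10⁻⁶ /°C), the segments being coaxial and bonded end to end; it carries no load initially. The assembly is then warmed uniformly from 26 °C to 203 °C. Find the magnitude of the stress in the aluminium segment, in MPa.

σ ≈ 282 MPa (compressive)

With the walls removed the bar would change length by δ_free = Σ αᵢΔT Lᵢ = 22.1×10⁻⁶×177×775 + 18.3×10⁻⁶×177×230 = 3.777 mm.
The walls prevent any net length change, so an axial force P (same in every segment) develops. Compatibility: P · Σ Lᵢ/(AᵢEᵢ) = δ_free.
Σ Lᵢ/(AᵢEᵢ) = 775/(2100×71×10³) + 230/(1950×100×10³) = 6.377×10⁻⁶ mm/N.
P = 3.777 / 6.377×10⁻⁶ = 592200 N = 592.2 kN, compressive.
σ_{aluminium} = P / A = 592200 / 2100 = 282 MPa.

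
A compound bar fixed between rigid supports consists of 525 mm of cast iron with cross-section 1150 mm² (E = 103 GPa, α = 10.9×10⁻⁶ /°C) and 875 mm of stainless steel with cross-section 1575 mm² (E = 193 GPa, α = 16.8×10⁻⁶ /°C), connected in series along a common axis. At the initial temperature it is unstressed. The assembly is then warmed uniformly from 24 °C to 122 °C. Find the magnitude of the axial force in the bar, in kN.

With the walls removed the bar would change length by δ_free = Σ αᵢΔT Lᵢ = 10.9×10⁻⁶×98×525 + 16.8×10⁻⁶×98×875 = 2.001 mm.
Since the ends are fixed, an axial force P builds up, equal in every segment, with P · Σ Lᵢ/(AᵢEᵢ) = δ_free.
The series flexibility is Σ Lᵢ/(AᵢEᵢ) = 525/(1150×103×10³) + 875/(1575×193×10³) = 7.311×10⁻⁶ mm/N.
P = 2.001 / 7.311×10⁻⁶ = 273800 N = 273.8 kN, compressive.

P ≈ 274 kN (compressive)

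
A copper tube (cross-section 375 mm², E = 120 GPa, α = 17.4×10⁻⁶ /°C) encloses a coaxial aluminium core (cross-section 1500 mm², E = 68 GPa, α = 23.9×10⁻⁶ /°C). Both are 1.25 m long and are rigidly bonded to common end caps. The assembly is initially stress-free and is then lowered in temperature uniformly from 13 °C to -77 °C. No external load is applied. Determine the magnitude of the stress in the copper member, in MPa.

The aluminium has the larger α, so on cooling it would change length more than the copper if both were free. The rigid plates force a common final length, so the aluminium is put into tension and the copper into compression, with equal and opposite forces P (no external load).
Equating the net (thermal + elastic) strains gives |α₁ − α₂|·ΔT = P·[1/(A₁E₁) + 1/(A₂E₂)].
|α₁ − α₂|·ΔT = 6.5×10⁻⁶ × 90 = 0.000585.
1/(A₁E₁) + 1/(A₂E₂) = 1/(375×120×10³) + 1/(1500×68×10³) = 3.203×10⁻⁸ N⁻¹.
P = 0.000585 / 3.203×10⁻⁸ = 18270 N = 18.27 kN.
σ_{copper} = P/A₁ = 18270/375 = 48.71 MPa, compressive.

σ ≈ 48.7 MPa (compressive)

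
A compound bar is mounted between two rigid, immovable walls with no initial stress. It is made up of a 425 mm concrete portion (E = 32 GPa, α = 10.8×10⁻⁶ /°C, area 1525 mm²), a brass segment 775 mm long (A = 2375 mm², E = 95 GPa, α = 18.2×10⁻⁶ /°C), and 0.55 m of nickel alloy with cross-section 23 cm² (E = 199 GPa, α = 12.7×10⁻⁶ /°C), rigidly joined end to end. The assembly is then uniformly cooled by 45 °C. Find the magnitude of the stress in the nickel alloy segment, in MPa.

σ ≈ 37.6 MPa (tensile)

With the walls removed the bar would change length by δ_free = Σ αᵢΔT Lᵢ = 10.8×10⁻⁶×45×425 + 18.2×10⁻⁶×45×775 + 12.7×10⁻⁶×45×550 = 1.156 mm.
The rigid supports impose zero overall length change; the single axial force P common to all segments must satisfy P Σ Lᵢ/(AᵢEᵢ) = δ_free.
Σ Lᵢ/(AᵢEᵢ) = 425/(1525×32×10³) + 775/(2375×95×10³) + 550/(2300×199×10³) = 1.335×10⁻⁵ mm/N.
So P = 1.156 / 1.335×10⁻⁵ = 86.59 kN, tensile.
σ_{nickel alloy} = P / A = 86590 / 2300 = 37.65 MPa.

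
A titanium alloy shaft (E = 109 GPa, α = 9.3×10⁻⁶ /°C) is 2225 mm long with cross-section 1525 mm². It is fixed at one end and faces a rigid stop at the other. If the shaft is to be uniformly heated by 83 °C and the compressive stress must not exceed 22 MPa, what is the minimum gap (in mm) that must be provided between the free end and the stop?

Free expansion if unrestrained: δ_free = αΔT L = 9.3×10⁻⁶ × 83 × 2225 = 1.717 mm.
At the allowable stress the elastic shortening the wall may impose is σL/E = 22 × 2225 / (109×10³) = 0.4491 mm.
The gap must absorb the remainder: g_min = 1.717 − 0.4491 = 1.268 mm.

g ≈ 1.27 mm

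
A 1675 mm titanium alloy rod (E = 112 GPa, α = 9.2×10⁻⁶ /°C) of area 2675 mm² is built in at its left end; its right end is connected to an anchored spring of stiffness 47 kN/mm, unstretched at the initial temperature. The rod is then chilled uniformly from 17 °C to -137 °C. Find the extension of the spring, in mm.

δ ≈ 1.88 mm

Free thermal contraction: δ_free = αΔT L = 9.2×10⁻⁶ × 154 × 1675 = 2.373 mm.
Let P be the tensile force in the spring. The rod extends elastically by PL/(AE) and the spring stretches by P/k; together these equal δ_free.
P [ L/(AE) + 1/k ] = δ_free → P [ 1675/(2675×112×10³) + 1/(47×10³) ] = 2.373.
P = 2.373 / 2.687×10⁻⁵ = 88330 N.
Spring extension = P/k = 88330/(47×10³) = 1.879 mm.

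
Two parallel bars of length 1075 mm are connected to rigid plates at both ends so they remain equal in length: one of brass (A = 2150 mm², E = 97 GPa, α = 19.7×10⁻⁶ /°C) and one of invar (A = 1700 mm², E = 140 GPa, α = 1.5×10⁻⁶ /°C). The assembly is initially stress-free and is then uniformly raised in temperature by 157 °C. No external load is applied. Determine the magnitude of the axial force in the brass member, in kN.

P ≈ 318 kN (compressive in the brass)

Both members must finish at the same length. With the larger α, the brass tends to over-expand; the plates restrain it, putting the brass in compression and the invar in tension. With no external load the two internal forces are equal and opposite, magnitude P.
Compatibility of the two members (thermal + elastic change equal): (α₁ − α₂)ΔT = P·[1/(A₁E₁) + 1/(A₂E₂)].
|α₁ − α₂|·ΔT = 18.2×10⁻⁶ × 157 = 0.002857.
1/(A₁E₁) + 1/(A₂E₂) = 1/(2150×97×10³) + 1/(1700×140×10³) = 8.997×10⁻⁹ N⁻¹.
P = 0.002857 / 8.997×10⁻⁹ = 317600 N = 317.6 kN.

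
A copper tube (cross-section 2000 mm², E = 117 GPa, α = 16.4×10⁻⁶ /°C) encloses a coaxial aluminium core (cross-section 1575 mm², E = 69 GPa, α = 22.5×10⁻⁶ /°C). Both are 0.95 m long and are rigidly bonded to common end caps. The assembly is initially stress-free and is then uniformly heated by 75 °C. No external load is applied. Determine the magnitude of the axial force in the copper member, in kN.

P ≈ 34 kN (tensile in the copper)

Equilibrium of a rigid end plate with no external load gives equal and opposite internal forces ±P in the two members. Since α_{aluminium} > α_{copper}, heating drives the aluminium into compression and the copper into tension.
Equating the net (thermal + elastic) strains gives |α₁ − α₂|·ΔT = P·[1/(A₁E₁) + 1/(A₂E₂)].
|α₁ − α₂|·ΔT = 6.1×10⁻⁶ × 75 = 0.0004575.
1/(A₁E₁) + 1/(A₂E₂) = 1/(2000×117×10³) + 1/(1575×69×10³) = 1.348×10⁻⁸ N⁻¹.
P = 0.0004575 / 1.348×10⁻⁸ = 33950 N = 33.95 kN.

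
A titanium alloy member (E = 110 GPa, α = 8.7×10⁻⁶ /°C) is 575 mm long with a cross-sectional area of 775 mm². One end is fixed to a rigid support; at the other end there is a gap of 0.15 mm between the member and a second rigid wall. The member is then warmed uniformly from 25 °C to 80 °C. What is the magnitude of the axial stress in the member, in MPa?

σ ≈ 23.9 MPa (compressive)

If the wall were absent the member would grow by αΔT L = 8.7×10⁻⁶ × 55 × 575 = 0.2751 mm.
After closing the 0.15 mm clearance, 0.2751 − 0.15 = 0.1251 mm of expansion remains to be suppressed by the wall.
Compatibility: PL/(AE) = 0.1251 mm, so σ = P/A = E × (0.1251/575) = 23.94 MPa.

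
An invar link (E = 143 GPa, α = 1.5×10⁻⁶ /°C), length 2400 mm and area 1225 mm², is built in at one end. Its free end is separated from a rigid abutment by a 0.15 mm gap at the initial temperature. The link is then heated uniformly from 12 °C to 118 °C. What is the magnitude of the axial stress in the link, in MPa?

If the wall were absent the link would grow by αΔT L = 1.5×10⁻⁶ × 106 × 2400 = 0.3816 mm.
After closing the 0.15 mm clearance, 0.3816 − 0.15 = 0.2316 mm of expansion remains to be suppressed by the wall.
So σ = E(δ_free − g)/L = 143×10³ × 0.2316/2400 = 13.8 MPa.

σ ≈ 13.8 MPa (compressive)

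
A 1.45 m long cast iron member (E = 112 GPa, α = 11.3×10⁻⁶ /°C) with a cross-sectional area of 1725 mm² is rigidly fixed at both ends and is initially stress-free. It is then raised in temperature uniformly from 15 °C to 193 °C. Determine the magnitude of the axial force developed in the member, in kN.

P ≈ 389 kN (compressive)

With zero net strain, σ = E·αΔT = 112 GPa × 11.3×10⁻⁶ × 178 = 225.3 MPa.
Then P = σA = 225.3 × 1725 mm² = 388.6 kN, compressive.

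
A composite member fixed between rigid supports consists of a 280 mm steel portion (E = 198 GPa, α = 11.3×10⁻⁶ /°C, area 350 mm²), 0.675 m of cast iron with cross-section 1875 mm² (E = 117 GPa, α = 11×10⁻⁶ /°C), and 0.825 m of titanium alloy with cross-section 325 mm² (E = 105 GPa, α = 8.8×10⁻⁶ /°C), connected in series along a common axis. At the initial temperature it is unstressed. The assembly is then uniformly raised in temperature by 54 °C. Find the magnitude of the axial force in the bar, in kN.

With the walls removed the bar would change length by δ_free = Σ αᵢΔT Lᵢ = 11.3×10⁻⁶×54×280 + 11×10⁻⁶×54×675 + 8.8×10⁻⁶×54×825 = 0.9638 mm.
Since the ends are fixed, an axial force P builds up, equal in every segment, with P · Σ Lᵢ/(AᵢEᵢ) = δ_free.
Σ Lᵢ/(AᵢEᵢ) = 280/(350×198×10³) + 675/(1875×117×10³) + 825/(325×105×10³) = 3.129×10⁻⁵ mm/N.
So P = 0.9638 / 3.129×10⁻⁵ = 30.8 kN, compressive.

P ≈ 30.8 kN (compressive)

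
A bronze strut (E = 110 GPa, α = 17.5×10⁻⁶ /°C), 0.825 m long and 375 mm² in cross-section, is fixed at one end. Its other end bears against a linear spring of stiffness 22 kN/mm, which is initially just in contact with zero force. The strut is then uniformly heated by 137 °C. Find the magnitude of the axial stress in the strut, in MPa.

σ ≈ 80.6 MPa (compressive)

If the spring were absent the strut would lengthen by αΔT L = 17.5×10⁻⁶ × 137 × 825 = 1.978 mm.
Let P be the compressive force at the spring. The strut shortens elastically by PL/(AE) and the spring compresses by P/k; together these equal δ_free.
P [ L/(AE) + 1/k ] = δ_free → P [ 825/(375×110×10³) + 1/(22×10³) ] = 1.978.
P = 1.978 / 6.545×10⁻⁵ = 30220 N.
σ = P/A = 30220/375 = 80.58 MPa.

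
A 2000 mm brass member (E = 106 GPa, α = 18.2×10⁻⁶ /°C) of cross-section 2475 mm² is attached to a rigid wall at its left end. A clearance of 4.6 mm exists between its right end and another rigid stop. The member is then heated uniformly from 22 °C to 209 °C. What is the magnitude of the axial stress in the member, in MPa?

Unrestrained expansion: δ_free = αΔT L = 18.2×10⁻⁶ × 187 × 2000 = 6.807 mm.
After closing the 4.6 mm clearance, 6.807 − 4.6 = 2.207 mm of expansion remains to be suppressed by the wall.
So σ = E(δ_free − g)/L = 106×10³ × 2.207/2000 = 117 MPa.

σ ≈ 117 MPa (compressive)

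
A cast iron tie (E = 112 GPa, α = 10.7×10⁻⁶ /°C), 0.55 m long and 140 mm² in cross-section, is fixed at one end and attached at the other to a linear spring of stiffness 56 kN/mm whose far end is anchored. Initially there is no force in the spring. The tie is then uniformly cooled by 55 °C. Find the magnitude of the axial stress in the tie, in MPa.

Free thermal contraction: δ_free = αΔT L = 10.7×10⁻⁶ × 55 × 550 = 0.3237 mm.
With a force P in the spring, the elastic change of the tie is PL/(AE) and that of the spring is P/k; compatibility requires their sum to equal δ_free.
So P = δ_free / [L/(AE) + 1/k] = 0.3237 / [ 550/(140×112×10³) + 1/(56×10³) ].
P = 0.3237 / 5.293×10⁻⁵ = 6115 N.
σ = P/A = 6115/140 = 43.68 MPa.

σ ≈ 43.7 MPa (tensile)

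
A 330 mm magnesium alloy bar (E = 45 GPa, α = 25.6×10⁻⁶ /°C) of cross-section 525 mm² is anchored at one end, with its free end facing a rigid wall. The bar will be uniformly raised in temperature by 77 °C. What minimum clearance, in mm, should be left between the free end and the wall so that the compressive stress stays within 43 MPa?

g ≈ 0.335 mm

With no wall the bar would lengthen by αΔT L = 25.6×10⁻⁶ × 77 × 330 = 0.6505 mm.
At the allowable stress the elastic shortening the wall may impose is σL/E = 43 × 330 / (45×10³) = 0.3153 mm.
The gap must absorb the remainder: g_min = 0.6505 − 0.3153 = 0.3352 mm.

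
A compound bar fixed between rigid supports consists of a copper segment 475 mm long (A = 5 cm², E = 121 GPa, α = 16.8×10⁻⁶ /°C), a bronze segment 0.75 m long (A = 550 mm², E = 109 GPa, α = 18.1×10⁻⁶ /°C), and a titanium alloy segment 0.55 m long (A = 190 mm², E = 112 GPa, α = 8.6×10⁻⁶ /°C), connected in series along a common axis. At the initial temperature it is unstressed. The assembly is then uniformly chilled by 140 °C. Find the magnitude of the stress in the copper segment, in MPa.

Free thermal contraction of the whole bar: Σ αᵢΔT Lᵢ = 16.8×10⁻⁶×140×475 + 18.1×10⁻⁶×140×750 + 8.6×10⁻⁶×140×550 = 3.68 mm.
Since the ends are fixed, an axial force P builds up, equal in every segment, with P · Σ Lᵢ/(AᵢEᵢ) = δ_free.
The series flexibility is Σ Lᵢ/(AᵢEᵢ) = 475/(500×121×10³) + 750/(550×109×10³) + 550/(190×112×10³) = 4.621×10⁻⁵ mm/N.
Hence P = δ_free / Σ(L/AE) = 3.68/4.621×10⁻⁵ = 79.64 kN (tensile).
σ_{copper} = P / A = 79640 / 500 = 159.3 MPa.

σ ≈ 159 MPa (tensile)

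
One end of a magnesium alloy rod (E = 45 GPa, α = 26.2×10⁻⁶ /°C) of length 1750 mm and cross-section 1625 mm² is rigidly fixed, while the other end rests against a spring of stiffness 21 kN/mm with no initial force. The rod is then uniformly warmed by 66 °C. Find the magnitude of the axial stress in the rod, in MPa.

σ ≈ 26 MPa (compressive)

Free thermal expansion: δ_free = αΔT L = 26.2×10⁻⁶ × 66 × 1750 = 3.026 mm.
Let P be the compressive force at the spring. The rod shortens elastically by PL/(AE) and the spring compresses by P/k; together these equal δ_free.
P [ L/(AE) + 1/k ] = δ_free → P [ 1750/(1625×45×10³) + 1/(21×10³) ] = 3.026.
P = 3.026 / 7.155×10⁻⁵ = 42290 N.
σ = P/A = 42290/1625 = 26.03 MPa.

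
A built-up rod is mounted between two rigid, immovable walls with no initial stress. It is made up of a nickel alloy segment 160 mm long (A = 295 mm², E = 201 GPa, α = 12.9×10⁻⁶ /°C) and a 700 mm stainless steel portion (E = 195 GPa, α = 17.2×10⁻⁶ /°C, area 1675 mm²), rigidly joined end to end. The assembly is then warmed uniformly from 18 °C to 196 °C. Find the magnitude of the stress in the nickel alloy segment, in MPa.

With the walls removed the bar would change length by δ_free = Σ αᵢΔT Lᵢ = 12.9×10⁻⁶×178×160 + 17.2×10⁻⁶×178×700 = 2.511 mm.
Since the ends are fixed, an axial force P builds up, equal in every segment, with P · Σ Lᵢ/(AᵢEᵢ) = δ_free.
Σ Lᵢ/(AᵢEᵢ) = 160/(295×201×10³) + 700/(1675×195×10³) = 4.842×10⁻⁶ mm/N.
P = 2.511 / 4.842×10⁻⁶ = 518500 N = 518.5 kN, compressive.
σ_{nickel alloy} = P / A = 518500 / 295 = 1758 MPa.

σ ≈ 1760 MPa (compressive)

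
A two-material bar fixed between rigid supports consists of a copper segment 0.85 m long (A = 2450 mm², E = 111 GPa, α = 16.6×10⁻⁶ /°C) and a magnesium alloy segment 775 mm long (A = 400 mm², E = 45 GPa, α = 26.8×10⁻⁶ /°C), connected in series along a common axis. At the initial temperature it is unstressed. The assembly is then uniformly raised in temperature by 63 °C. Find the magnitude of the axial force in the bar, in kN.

P ≈ 47.6 kN (compressive)

With the walls removed the bar would change length by δ_free = Σ αᵢΔT Lᵢ = 16.6×10⁻⁶×63×850 + 26.8×10⁻⁶×63×775 = 2.197 mm.
Since the ends are fixed, an axial force P builds up, equal in every segment, with P · Σ Lᵢ/(AᵢEᵢ) = δ_free.
Σ Lᵢ/(AᵢEᵢ) = 850/(2450×111×10³) + 775/(400×45×10³) = 4.618×10⁻⁵ mm/N.
Hence P = δ_free / Σ(L/AE) = 2.197/4.618×10⁻⁵ = 47.58 kN (compressive).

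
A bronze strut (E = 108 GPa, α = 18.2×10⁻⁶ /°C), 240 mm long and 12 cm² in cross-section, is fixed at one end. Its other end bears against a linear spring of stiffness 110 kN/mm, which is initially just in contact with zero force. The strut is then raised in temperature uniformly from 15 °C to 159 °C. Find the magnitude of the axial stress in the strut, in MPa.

σ ≈ 47.9 MPa (compressive)

Free thermal expansion: δ_free = αΔT L = 18.2×10⁻⁶ × 144 × 240 = 0.629 mm.
Let P be the compressive force at the spring. The strut shortens elastically by PL/(AE) and the spring compresses by P/k; together these equal δ_free.
P [ L/(AE) + 1/k ] = δ_free → P [ 240/(1200×108×10³) + 1/(110×10³) ] = 0.629.
P = 0.629 / 1.094×10⁻⁵ = 57480 N.
σ = P/A = 57480/1200 = 47.9 MPa.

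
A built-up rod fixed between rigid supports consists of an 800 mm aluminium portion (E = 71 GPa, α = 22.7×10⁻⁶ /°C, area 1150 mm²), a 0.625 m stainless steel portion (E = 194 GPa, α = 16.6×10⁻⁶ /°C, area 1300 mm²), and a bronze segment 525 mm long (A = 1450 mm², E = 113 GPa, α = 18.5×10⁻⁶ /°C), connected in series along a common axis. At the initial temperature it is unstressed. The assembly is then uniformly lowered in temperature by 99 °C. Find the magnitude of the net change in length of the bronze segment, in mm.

With the walls removed the bar would change length by δ_free = Σ αᵢΔT Lᵢ = 22.7×10⁻⁶×99×800 + 16.6×10⁻⁶×99×625 + 18.5×10⁻⁶×99×525 = 3.787 mm.
The rigid supports impose zero overall length change; the single axial force P common to all segments must satisfy P Σ Lᵢ/(AᵢEᵢ) = δ_free.
The series flexibility is Σ Lᵢ/(AᵢEᵢ) = 800/(1150×71×10³) + 625/(1300×194×10³) + 525/(1450×113×10³) = 1.548×10⁻⁵ mm/N.
Hence P = δ_free / Σ(L/AE) = 3.787/1.548×10⁻⁵ = 244.6 kN (tensile).
For the bronze segment, free thermal change = 18.5×10⁻⁶×99×525 = 0.9615 mm and elastic change from P = 244600×525/(1450×113×10³) = 0.7837 mm; these oppose, so the net change is 0.178 mm (segment shortens).

|ΔL| ≈ 0.178 mm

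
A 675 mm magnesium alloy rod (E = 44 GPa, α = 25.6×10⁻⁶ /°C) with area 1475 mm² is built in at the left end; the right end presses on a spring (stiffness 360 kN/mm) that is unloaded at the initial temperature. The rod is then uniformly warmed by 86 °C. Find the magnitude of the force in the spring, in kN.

The unrestrained thermal change is αΔT L = 25.6×10⁻⁶ × 86 × 675 = 1.486 mm.
With a force P in the spring, the elastic change of the rod is PL/(AE) and that of the spring is P/k; compatibility requires their sum to equal δ_free.
P [ L/(AE) + 1/k ] = δ_free → P [ 675/(1475×44×10³) + 1/(360×10³) ] = 1.486.
P = 1.486 / 1.318×10⁻⁵ = 112800 N.

P ≈ 113 kN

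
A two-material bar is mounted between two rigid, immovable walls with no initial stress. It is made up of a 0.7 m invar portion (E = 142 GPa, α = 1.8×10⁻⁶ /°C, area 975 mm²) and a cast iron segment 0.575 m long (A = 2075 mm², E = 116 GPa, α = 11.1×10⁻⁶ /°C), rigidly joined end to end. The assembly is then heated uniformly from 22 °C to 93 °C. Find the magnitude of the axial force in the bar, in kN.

P ≈ 72.9 kN (compressive)

With the walls removed the bar would change length by δ_free = Σ αᵢΔT Lᵢ = 1.8×10⁻⁶×71×700 + 11.1×10⁻⁶×71×575 = 0.5426 mm.
Since the ends are fixed, an axial force P builds up, equal in every segment, with P · Σ Lᵢ/(AᵢEᵢ) = δ_free.
The series flexibility is Σ Lᵢ/(AᵢEᵢ) = 700/(975×142×10³) + 575/(2075×116×10³) = 7.445×10⁻⁶ mm/N.
Hence P = δ_free / Σ(L/AE) = 0.5426/7.445×10⁻⁶ = 72.89 kN (compressive).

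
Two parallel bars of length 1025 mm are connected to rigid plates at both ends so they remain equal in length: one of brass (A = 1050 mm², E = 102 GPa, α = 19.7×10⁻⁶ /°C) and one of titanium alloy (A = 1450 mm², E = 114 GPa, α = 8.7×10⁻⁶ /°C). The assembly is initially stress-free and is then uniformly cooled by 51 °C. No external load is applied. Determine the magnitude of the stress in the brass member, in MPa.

σ ≈ 34.7 MPa (tensile)

The brass has the larger α, so on cooling it would change length more than the titanium alloy if both were free. The rigid plates force a common final length, so the brass is put into tension and the titanium alloy into compression, with equal and opposite forces P (no external load).
Compatibility of the two members (thermal + elastic change equal): (α₁ − α₂)ΔT = P·[1/(A₁E₁) + 1/(A₂E₂)].
|α₁ − α₂|·ΔT = 11×10⁻⁶ × 51 = 0.000561.
1/(A₁E₁) + 1/(A₂E₂) = 1/(1050×102×10³) + 1/(1450×114×10³) = 1.539×10⁻⁸ N⁻¹.
P = 0.000561 / 1.539×10⁻⁸ = 36460 N = 36.46 kN.
σ_{brass} = P/A₁ = 36460/1050 = 34.72 MPa, tensile.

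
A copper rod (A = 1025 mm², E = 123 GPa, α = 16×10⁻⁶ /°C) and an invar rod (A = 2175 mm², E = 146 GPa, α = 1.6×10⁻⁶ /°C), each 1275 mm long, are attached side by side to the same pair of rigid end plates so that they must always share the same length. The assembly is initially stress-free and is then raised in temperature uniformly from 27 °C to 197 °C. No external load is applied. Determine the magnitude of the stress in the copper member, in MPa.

σ ≈ 216 MPa (compressive)

Equilibrium of a rigid end plate with no external load gives equal and opposite internal forces ±P in the two members. Since α_{copper} > α_{invar}, heating drives the copper into compression and the invar into tension.
Equating the net (thermal + elastic) strains gives |α₁ − α₂|·ΔT = P·[1/(A₁E₁) + 1/(A₂E₂)].
|α₁ − α₂|·ΔT = 14.4×10⁻⁶ × 170 = 0.002448.
1/(A₁E₁) + 1/(A₂E₂) = 1/(1025×123×10³) + 1/(2175×146×10³) = 1.108×10⁻⁸ N⁻¹.
So P = 0.002448 / 1.108×10⁻⁸ = 220.9 kN.
σ_{copper} = P/A₁ = 220900/1025 = 215.5 MPa, compressive.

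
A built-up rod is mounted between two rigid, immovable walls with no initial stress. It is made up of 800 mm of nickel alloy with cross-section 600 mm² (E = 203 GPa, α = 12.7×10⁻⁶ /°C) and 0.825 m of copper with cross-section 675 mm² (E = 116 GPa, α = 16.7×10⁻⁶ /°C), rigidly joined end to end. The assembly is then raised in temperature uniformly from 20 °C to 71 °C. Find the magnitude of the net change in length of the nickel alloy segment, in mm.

If the supports were absent, the total length change would be Σ αᵢΔT Lᵢ = 12.7×10⁻⁶×51×800 + 16.7×10⁻⁶×51×825 = 1.221 mm.
The rigid supports impose zero overall length change; the single axial force P common to all segments must satisfy P Σ Lᵢ/(AᵢEᵢ) = δ_free.
Σ Lᵢ/(AᵢEᵢ) = 800/(600×203×10³) + 825/(675×116×10³) = 1.71×10⁻⁵ mm/N.
P = 1.221 / 1.71×10⁻⁵ = 71370 N = 71.37 kN, compressive.
For the nickel alloy segment, free thermal change = 12.7×10⁻⁶×51×800 = 0.5182 mm and elastic change from P = 71370×800/(600×203×10³) = 0.4688 mm; these oppose, so the net change is 0.0494 mm (segment lengthens).

|ΔL| ≈ 0.0494 mm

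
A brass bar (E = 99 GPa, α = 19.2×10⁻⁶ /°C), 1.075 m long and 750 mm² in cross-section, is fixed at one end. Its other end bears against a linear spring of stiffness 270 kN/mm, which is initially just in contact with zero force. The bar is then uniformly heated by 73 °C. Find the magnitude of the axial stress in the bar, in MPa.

σ ≈ 110 MPa (compressive)

The unrestrained thermal change is αΔT L = 19.2×10⁻⁶ × 73 × 1075 = 1.507 mm.
Let P be the compressive force at the spring. The bar shortens elastically by PL/(AE) and the spring compresses by P/k; together these equal δ_free.
P [ L/(AE) + 1/k ] = δ_free → P [ 1075/(750×99×10³) + 1/(270×10³) ] = 1.507.
P = 1.507 / 1.818×10⁻⁵ = 82870 N.
σ = P/A = 82870/750 = 110.5 MPa.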